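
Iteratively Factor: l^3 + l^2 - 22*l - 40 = (l + 2)*(l^2 - l - 20) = (l - 5)*(l + 2)*(l + 4)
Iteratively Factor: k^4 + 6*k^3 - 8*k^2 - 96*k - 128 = (k + 2)*(k^3 + 4*k^2 - 16*k - 64) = (k - 4)*(k + 2)*(k^2 + 8*k + 16) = (k - 4)*(k + 2)*(k + 4)*(k + 4)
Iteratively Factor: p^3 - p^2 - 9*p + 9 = (p - 3)*(p^2 + 2*p - 3) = (p - 3)*(p + 3)*(p - 1)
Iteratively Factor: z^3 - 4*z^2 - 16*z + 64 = (z - 4)*(z^2 - 16) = (z - 4)^2*(z + 4)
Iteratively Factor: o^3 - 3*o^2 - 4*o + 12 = (o + 2)*(o^2 - 5*o + 6) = (o - 2)*(o + 2)*(o - 3)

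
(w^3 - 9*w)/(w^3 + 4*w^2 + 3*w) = (w - 3)/(w + 1)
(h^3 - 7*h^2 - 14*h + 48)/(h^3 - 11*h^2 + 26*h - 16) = (h + 3)/(h - 1)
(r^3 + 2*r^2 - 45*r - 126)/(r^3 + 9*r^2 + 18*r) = (r - 7)/r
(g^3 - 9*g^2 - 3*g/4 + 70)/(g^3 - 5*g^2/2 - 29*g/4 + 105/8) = 2*(g - 8)/(2*g - 3)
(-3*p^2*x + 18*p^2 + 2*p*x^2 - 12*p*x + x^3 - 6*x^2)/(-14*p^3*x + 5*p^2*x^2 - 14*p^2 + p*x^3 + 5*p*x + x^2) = (-3*p^2*x + 18*p^2 + 2*p*x^2 - 12*p*x + x^3 - 6*x^2)/(-14*p^3*x + 5*p^2*x^2 - 14*p^2 + p*x^3 + 5*p*x + x^2)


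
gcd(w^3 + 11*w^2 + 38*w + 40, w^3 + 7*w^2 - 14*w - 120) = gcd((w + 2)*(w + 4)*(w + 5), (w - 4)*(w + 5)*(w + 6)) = w + 5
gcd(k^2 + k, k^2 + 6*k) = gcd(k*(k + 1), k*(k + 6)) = k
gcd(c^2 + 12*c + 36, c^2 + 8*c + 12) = c + 6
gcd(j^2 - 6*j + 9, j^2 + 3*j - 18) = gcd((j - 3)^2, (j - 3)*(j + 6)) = j - 3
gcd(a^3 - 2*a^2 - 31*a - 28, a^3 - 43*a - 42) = a^2 - 6*a - 7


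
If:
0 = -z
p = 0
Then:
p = 0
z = 0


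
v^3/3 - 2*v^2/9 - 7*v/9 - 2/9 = (v/3 + 1/3)*(v - 2)*(v + 1/3)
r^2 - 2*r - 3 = (r - 3)*(r + 1)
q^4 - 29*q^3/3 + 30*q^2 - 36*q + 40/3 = (q - 5)*(q - 2)^2*(q - 2/3)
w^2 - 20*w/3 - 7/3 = (w - 7)*(w + 1/3)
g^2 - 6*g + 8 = (g - 4)*(g - 2)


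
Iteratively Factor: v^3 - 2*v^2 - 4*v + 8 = (v - 2)*(v^2 - 4) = (v - 2)*(v + 2)*(v - 2)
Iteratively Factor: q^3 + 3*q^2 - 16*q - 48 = (q + 3)*(q^2 - 16) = (q - 4)*(q + 3)*(q + 4)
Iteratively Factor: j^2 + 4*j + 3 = (j + 3)*(j + 1)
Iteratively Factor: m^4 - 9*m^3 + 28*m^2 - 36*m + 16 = (m - 2)*(m^3 - 7*m^2 + 14*m - 8) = (m - 2)^2*(m^2 - 5*m + 4) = (m - 2)^2*(m - 1)*(m - 4)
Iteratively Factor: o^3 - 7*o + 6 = (o - 1)*(o^2 + o - 6) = (o - 2)*(o - 1)*(o + 3)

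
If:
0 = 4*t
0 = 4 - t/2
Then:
No Solution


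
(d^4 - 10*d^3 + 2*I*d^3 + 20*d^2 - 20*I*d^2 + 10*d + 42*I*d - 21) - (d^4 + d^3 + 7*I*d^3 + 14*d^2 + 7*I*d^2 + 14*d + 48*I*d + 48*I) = -11*d^3 - 5*I*d^3 + 6*d^2 - 27*I*d^2 - 4*d - 6*I*d - 21 - 48*I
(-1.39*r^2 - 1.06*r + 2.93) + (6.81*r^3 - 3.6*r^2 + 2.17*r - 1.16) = 6.81*r^3 - 4.99*r^2 + 1.11*r + 1.77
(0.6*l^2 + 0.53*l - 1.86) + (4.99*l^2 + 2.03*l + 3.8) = 5.59*l^2 + 2.56*l + 1.94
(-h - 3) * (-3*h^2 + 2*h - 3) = 3*h^3 + 7*h^2 - 3*h + 9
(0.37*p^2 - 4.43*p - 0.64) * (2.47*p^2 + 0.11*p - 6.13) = 0.9139*p^4 - 10.9014*p^3 - 4.3362*p^2 + 27.0855*p + 3.9232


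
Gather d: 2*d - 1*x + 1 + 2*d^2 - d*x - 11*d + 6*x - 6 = 2*d^2 + d*(-x - 9) + 5*x - 5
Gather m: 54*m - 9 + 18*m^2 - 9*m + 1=18*m^2 + 45*m - 8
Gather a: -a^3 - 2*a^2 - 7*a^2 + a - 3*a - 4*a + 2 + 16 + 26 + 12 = -a^3 - 9*a^2 - 6*a + 56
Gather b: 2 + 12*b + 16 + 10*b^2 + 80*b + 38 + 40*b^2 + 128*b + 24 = 50*b^2 + 220*b + 80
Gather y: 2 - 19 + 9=-8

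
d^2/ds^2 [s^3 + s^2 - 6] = 6*s + 2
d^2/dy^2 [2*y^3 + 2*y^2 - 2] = 12*y + 4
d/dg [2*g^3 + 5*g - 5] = 6*g^2 + 5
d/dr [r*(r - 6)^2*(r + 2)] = 4*r^3 - 30*r^2 + 24*r + 72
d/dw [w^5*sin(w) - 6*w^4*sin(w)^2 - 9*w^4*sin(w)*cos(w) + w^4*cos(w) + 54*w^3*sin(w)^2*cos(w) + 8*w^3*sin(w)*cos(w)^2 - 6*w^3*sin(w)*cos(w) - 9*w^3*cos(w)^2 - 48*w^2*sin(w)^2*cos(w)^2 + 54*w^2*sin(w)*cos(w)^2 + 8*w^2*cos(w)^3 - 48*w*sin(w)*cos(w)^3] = w^5*cos(w) + 4*w^4*sin(w) - 6*w^4*sin(2*w) - 9*w^4*cos(2*w) - 27*w^3*sin(w)/2 - 9*w^3*sin(2*w) + 81*w^3*sin(3*w)/2 + 6*w^3*cos(w) + 6*w^3*cos(2*w) + 6*w^3*cos(3*w) - 12*w^3 - 9*w^2*sin(2*w) - 24*w^2*sin(4*w) + 54*w^2*cos(w) - 27*w^2*cos(2*w)/2 - 27*w^2/2 + 27*w*sin(w) + 27*w*sin(3*w) + 12*w*cos(w) - 24*w*cos(2*w)^2 - 24*w*cos(2*w) + 4*w*cos(3*w) - 12*sin(2*w) - 6*sin(4*w)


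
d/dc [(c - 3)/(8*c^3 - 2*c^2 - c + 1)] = (8*c^3 - 2*c^2 - c + (c - 3)*(-24*c^2 + 4*c + 1) + 1)/(8*c^3 - 2*c^2 - c + 1)^2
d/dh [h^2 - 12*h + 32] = 2*h - 12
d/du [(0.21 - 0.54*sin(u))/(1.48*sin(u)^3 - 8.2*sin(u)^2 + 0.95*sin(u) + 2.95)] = (1.5984*sin(u)^3 - 5.3604*sin(u)^2 + 3.444*sin(u) - 1.7925)*cos(u)/(2.1904*sin(u)^6 - 24.272*sin(u)^5 + 70.052*sin(u)^4 - 6.848*sin(u)^3 - 47.4775*sin(u)^2 + 5.605*sin(u) + 8.7025)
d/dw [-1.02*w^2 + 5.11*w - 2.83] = 5.11 - 2.04*w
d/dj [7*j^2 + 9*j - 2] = 14*j + 9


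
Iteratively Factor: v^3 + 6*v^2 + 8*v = (v)*(v^2 + 6*v + 8) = v*(v + 4)*(v + 2)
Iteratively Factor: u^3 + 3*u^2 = (u)*(u^2 + 3*u) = u*(u + 3)*(u)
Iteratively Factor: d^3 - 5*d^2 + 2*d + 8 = (d - 4)*(d^2 - d - 2) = (d - 4)*(d - 2)*(d + 1)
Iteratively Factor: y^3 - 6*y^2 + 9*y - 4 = (y - 1)*(y^2 - 5*y + 4) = (y - 4)*(y - 1)*(y - 1)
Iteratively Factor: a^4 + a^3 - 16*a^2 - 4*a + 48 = (a + 2)*(a^3 - a^2 - 14*a + 24) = (a - 2)*(a + 2)*(a^2 + a - 12) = (a - 2)*(a + 2)*(a + 4)*(a - 3)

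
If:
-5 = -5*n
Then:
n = 1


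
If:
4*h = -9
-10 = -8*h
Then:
No Solution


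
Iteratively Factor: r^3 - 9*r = (r)*(r^2 - 9) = r*(r + 3)*(r - 3)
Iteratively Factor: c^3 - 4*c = (c + 2)*(c^2 - 2*c) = (c - 2)*(c + 2)*(c)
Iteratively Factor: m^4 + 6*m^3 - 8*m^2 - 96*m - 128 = (m + 4)*(m^3 + 2*m^2 - 16*m - 32) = (m + 2)*(m + 4)*(m^2 - 16) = (m - 4)*(m + 2)*(m + 4)*(m + 4)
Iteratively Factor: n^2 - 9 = (n + 3)*(n - 3)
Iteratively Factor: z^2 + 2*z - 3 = (z + 3)*(z - 1)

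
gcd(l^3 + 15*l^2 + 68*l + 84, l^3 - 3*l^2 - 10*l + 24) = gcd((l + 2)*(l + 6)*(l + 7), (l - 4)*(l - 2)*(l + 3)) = 1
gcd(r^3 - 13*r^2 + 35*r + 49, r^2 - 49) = r - 7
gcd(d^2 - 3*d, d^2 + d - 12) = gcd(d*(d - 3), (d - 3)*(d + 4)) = d - 3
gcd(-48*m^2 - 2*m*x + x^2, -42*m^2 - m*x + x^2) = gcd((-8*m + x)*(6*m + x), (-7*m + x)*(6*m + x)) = 6*m + x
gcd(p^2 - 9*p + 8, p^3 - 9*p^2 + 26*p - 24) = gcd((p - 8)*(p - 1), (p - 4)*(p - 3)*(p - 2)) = 1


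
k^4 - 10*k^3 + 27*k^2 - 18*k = k*(k - 6)*(k - 3)*(k - 1)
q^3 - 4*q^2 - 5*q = q*(q - 5)*(q + 1)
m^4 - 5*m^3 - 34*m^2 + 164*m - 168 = (m - 7)*(m - 2)^2*(m + 6)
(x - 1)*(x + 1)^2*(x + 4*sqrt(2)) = x^4 + x^3 + 4*sqrt(2)*x^3 - x^2 + 4*sqrt(2)*x^2 - 4*sqrt(2)*x - x - 4*sqrt(2)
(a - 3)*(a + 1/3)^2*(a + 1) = a^4 - 4*a^3/3 - 38*a^2/9 - 20*a/9 - 1/3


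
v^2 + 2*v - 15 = (v - 3)*(v + 5)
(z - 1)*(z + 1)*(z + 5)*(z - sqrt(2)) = z^4 - sqrt(2)*z^3 + 5*z^3 - 5*sqrt(2)*z^2 - z^2 - 5*z + sqrt(2)*z + 5*sqrt(2)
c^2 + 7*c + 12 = (c + 3)*(c + 4)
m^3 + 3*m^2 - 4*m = m*(m - 1)*(m + 4)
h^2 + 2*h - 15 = (h - 3)*(h + 5)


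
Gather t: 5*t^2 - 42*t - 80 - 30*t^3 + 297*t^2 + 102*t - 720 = -30*t^3 + 302*t^2 + 60*t - 800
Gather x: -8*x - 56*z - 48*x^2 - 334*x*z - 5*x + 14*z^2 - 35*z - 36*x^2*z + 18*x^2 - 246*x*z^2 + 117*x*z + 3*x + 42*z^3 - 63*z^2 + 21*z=x^2*(-36*z - 30) + x*(-246*z^2 - 217*z - 10) + 42*z^3 - 49*z^2 - 70*z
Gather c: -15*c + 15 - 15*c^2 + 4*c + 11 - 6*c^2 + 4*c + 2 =-21*c^2 - 7*c + 28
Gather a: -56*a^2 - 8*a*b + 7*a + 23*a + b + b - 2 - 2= -56*a^2 + a*(30 - 8*b) + 2*b - 4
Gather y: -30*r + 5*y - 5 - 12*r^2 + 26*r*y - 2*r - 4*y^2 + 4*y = -12*r^2 - 32*r - 4*y^2 + y*(26*r + 9) - 5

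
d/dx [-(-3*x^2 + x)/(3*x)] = 1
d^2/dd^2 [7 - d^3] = -6*d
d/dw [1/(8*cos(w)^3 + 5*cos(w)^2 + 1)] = 2*(12*cos(w) + 5)*sin(w)*cos(w)/(8*cos(w)^3 + 5*cos(w)^2 + 1)^2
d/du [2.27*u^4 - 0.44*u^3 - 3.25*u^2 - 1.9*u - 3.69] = 9.08*u^3 - 1.32*u^2 - 6.5*u - 1.9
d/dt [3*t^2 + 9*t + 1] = 6*t + 9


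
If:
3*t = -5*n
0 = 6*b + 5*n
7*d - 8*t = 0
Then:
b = t/2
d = 8*t/7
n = -3*t/5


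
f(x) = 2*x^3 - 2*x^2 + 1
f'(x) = 6*x^2 - 4*x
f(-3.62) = -120.08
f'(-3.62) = 93.11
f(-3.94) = -152.37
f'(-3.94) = 108.90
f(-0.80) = -1.30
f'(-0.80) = 7.04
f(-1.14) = -4.56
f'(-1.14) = 12.36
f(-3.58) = -116.40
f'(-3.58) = 91.22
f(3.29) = 50.57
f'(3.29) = 51.78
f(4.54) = 146.93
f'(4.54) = 105.51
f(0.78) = 0.73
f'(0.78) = 0.53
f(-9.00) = -1619.00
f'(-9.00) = 522.00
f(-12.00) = -3743.00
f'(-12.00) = 912.00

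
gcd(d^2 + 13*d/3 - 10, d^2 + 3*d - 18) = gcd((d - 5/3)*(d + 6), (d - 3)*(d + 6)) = d + 6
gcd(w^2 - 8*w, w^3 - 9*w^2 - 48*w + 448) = w - 8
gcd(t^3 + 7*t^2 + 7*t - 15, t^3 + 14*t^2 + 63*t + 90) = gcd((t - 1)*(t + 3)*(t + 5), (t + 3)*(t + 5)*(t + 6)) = t^2 + 8*t + 15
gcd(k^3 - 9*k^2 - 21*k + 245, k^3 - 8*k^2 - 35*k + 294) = k^2 - 14*k + 49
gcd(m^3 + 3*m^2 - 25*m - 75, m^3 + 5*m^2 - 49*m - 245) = m + 5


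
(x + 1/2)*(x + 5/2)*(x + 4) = x^3 + 7*x^2 + 53*x/4 + 5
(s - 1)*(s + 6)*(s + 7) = s^3 + 12*s^2 + 29*s - 42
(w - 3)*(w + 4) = w^2 + w - 12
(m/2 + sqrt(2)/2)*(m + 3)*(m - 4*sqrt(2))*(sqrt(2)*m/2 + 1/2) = sqrt(2)*m^4/4 - 5*m^3/4 + 3*sqrt(2)*m^3/4 - 11*sqrt(2)*m^2/4 - 15*m^2/4 - 33*sqrt(2)*m/4 - 2*m - 6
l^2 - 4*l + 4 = (l - 2)^2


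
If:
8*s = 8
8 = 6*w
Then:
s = 1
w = 4/3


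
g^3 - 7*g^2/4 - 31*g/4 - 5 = (g - 4)*(g + 1)*(g + 5/4)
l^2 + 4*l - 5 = (l - 1)*(l + 5)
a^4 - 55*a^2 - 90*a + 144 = (a - 8)*(a - 1)*(a + 3)*(a + 6)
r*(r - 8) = r^2 - 8*r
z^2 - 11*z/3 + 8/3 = (z - 8/3)*(z - 1)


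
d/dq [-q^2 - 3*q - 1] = -2*q - 3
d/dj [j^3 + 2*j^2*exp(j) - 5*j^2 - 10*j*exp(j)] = 2*j^2*exp(j) + 3*j^2 - 6*j*exp(j) - 10*j - 10*exp(j)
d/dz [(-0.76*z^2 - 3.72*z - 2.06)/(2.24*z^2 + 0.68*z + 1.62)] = (7.816*z^2 + 6.7664*z - 4.6256)/(5.0176*z^4 + 3.0464*z^3 + 7.72*z^2 + 2.2032*z + 2.6244)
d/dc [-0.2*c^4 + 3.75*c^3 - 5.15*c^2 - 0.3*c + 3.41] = -0.8*c^3 + 11.25*c^2 - 10.3*c - 0.3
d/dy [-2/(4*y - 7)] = 8/(4*y - 7)^2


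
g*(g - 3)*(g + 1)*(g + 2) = g^4 - 7*g^2 - 6*g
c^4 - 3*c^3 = c^3*(c - 3)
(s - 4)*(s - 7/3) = s^2 - 19*s/3 + 28/3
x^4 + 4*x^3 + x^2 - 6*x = x*(x - 1)*(x + 2)*(x + 3)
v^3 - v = v*(v - 1)*(v + 1)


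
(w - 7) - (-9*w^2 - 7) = 9*w^2 + w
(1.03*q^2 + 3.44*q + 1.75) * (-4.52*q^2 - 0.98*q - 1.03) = -4.6556*q^4 - 16.5582*q^3 - 12.3421*q^2 - 5.2582*q - 1.8025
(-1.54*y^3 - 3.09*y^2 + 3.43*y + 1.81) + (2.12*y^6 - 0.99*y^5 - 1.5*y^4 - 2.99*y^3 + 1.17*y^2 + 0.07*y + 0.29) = 2.12*y^6 - 0.99*y^5 - 1.5*y^4 - 4.53*y^3 - 1.92*y^2 + 3.5*y + 2.1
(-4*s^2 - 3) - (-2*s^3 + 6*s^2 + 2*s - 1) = 2*s^3 - 10*s^2 - 2*s - 2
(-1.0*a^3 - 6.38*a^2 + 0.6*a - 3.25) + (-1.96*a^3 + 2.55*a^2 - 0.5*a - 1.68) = -2.96*a^3 - 3.83*a^2 + 0.1*a - 4.93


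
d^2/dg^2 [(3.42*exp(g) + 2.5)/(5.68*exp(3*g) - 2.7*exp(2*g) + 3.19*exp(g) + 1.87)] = (441.349632*exp(6*g) + 568.55664*exp(5*g) - 644.678856*exp(4*g) - 279.283876*exp(3*g) - 199.97802*exp(2*g) + 55.528924*exp(g) - 2.953852)*exp(g)/(183.250432*exp(9*g) - 261.32544*exp(8*g) + 432.972768*exp(7*g) - 132.221976*exp(6*g) + 71.096124*exp(5*g) + 161.767914*exp(4*g) - 4.58892500000002*exp(3*g) + 28.763031*exp(2*g) + 33.465333*exp(g) + 6.539203)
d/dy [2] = 0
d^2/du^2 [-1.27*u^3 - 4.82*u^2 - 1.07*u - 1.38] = -7.62*u - 9.64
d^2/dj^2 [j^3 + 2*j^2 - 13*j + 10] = 6*j + 4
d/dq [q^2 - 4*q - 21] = 2*q - 4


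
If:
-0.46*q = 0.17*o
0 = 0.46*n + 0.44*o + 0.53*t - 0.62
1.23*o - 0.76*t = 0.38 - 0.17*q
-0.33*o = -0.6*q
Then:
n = 1.92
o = 0.00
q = 0.00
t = -0.50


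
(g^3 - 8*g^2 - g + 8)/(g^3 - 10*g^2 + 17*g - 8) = (g + 1)/(g - 1)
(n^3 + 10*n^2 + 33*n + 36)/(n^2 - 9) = (n^2 + 7*n + 12)/(n - 3)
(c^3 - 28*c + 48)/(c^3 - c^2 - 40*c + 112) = (c^2 + 4*c - 12)/(c^2 + 3*c - 28)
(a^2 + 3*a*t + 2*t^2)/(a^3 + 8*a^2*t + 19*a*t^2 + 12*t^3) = (a + 2*t)/(a^2 + 7*a*t + 12*t^2)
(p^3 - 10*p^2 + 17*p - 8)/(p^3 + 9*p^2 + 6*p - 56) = (p^3 - 10*p^2 + 17*p - 8)/(p^3 + 9*p^2 + 6*p - 56)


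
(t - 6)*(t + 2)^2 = t^3 - 2*t^2 - 20*t - 24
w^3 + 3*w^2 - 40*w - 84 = (w - 6)*(w + 2)*(w + 7)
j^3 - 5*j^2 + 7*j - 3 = (j - 3)*(j - 1)^2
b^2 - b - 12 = (b - 4)*(b + 3)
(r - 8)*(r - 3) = r^2 - 11*r + 24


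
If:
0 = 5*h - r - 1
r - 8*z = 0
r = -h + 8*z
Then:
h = 0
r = -1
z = -1/8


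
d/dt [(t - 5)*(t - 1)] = 2*t - 6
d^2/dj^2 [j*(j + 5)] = 2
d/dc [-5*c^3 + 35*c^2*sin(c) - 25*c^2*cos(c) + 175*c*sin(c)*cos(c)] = 25*c^2*sin(c) + 35*c^2*cos(c) - 15*c^2 + 70*c*sin(c) - 50*c*cos(c) + 175*c*cos(2*c) + 175*sin(2*c)/2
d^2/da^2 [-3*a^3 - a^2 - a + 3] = -18*a - 2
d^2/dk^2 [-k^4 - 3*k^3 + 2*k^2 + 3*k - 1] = -12*k^2 - 18*k + 4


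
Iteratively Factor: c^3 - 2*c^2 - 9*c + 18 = (c + 3)*(c^2 - 5*c + 6) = (c - 3)*(c + 3)*(c - 2)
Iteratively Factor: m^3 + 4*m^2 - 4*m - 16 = (m - 2)*(m^2 + 6*m + 8) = (m - 2)*(m + 2)*(m + 4)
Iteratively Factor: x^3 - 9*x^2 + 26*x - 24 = (x - 3)*(x^2 - 6*x + 8) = (x - 3)*(x - 2)*(x - 4)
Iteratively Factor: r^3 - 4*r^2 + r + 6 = (r - 2)*(r^2 - 2*r - 3) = (r - 3)*(r - 2)*(r + 1)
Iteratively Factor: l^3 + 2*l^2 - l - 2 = (l + 1)*(l^2 + l - 2) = (l - 1)*(l + 1)*(l + 2)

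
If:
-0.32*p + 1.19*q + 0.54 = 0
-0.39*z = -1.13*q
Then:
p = 1.28346238938053*z + 1.6875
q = 0.345132743362832*z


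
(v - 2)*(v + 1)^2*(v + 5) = v^4 + 5*v^3 - 3*v^2 - 17*v - 10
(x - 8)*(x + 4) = x^2 - 4*x - 32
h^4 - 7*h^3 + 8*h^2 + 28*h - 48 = (h - 4)*(h - 3)*(h - 2)*(h + 2)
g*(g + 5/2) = g^2 + 5*g/2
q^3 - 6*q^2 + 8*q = q*(q - 4)*(q - 2)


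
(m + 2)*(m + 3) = m^2 + 5*m + 6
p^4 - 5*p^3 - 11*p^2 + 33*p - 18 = (p - 6)*(p - 1)^2*(p + 3)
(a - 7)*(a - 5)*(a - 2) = a^3 - 14*a^2 + 59*a - 70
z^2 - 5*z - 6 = (z - 6)*(z + 1)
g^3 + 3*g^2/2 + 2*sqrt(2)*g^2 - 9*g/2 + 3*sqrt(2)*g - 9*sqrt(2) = (g - 3/2)*(g + 3)*(g + 2*sqrt(2))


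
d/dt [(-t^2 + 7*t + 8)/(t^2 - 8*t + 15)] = (t^2 - 46*t + 169)/(t^4 - 16*t^3 + 94*t^2 - 240*t + 225)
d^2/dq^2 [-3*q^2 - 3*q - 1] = -6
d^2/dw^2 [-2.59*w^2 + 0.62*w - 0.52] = -5.18000000000000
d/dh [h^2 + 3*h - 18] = 2*h + 3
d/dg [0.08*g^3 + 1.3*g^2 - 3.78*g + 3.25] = 0.24*g^2 + 2.6*g - 3.78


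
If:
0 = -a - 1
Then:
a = -1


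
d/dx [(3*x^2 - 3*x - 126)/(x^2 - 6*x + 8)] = 15*(-x^2 + 20*x - 52)/(x^4 - 12*x^3 + 52*x^2 - 96*x + 64)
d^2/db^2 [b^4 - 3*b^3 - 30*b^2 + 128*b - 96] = 12*b^2 - 18*b - 60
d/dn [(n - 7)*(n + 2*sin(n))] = n + (n - 7)*(2*cos(n) + 1) + 2*sin(n)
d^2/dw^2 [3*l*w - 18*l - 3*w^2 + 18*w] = -6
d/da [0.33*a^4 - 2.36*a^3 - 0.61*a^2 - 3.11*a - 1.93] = 1.32*a^3 - 7.08*a^2 - 1.22*a - 3.11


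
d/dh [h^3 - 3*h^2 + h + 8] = 3*h^2 - 6*h + 1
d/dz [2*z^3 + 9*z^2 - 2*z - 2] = 6*z^2 + 18*z - 2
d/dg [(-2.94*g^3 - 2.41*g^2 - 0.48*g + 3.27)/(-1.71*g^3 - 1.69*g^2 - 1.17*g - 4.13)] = (0.8475*g^4 + 5.238*g^3 + 55.2102*g^2 + 30.9592*g + 5.8083)/(2.9241*g^6 + 5.7798*g^5 + 6.8575*g^4 + 18.0792*g^3 + 15.3283*g^2 + 9.6642*g + 17.0569)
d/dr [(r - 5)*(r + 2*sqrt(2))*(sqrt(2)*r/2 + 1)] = 3*sqrt(2)*r^2/2 - 5*sqrt(2)*r + 6*r - 15 + 2*sqrt(2)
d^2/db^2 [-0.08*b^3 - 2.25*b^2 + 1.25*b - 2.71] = -0.48*b - 4.5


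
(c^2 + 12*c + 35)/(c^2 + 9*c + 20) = (c + 7)/(c + 4)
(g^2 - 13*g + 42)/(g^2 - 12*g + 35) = (g - 6)/(g - 5)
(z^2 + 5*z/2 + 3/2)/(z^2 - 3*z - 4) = (z + 3/2)/(z - 4)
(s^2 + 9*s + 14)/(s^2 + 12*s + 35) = (s + 2)/(s + 5)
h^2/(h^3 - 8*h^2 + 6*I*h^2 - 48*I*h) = h/(h^2 + h*(-8 + 6*I) - 48*I)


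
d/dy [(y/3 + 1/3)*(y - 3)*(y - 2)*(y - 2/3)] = 4*y^3/3 - 14*y^2/3 + 22*y/9 + 16/9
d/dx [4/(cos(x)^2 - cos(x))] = 4*(-sin(x)/cos(x)^2 + 2*tan(x))/(cos(x) - 1)^2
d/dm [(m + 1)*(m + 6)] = 2*m + 7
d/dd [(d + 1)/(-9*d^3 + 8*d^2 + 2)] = (-9*d^3 + 8*d^2 + d*(d + 1)*(27*d - 16) + 2)/(-9*d^3 + 8*d^2 + 2)^2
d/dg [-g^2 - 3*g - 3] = -2*g - 3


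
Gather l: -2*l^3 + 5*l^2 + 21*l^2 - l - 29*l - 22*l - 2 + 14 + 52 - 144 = -2*l^3 + 26*l^2 - 52*l - 80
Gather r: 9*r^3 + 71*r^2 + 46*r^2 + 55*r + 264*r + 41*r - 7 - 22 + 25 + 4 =9*r^3 + 117*r^2 + 360*r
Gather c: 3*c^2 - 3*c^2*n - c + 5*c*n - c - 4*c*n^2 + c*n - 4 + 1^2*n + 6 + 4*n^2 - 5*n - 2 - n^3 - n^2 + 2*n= c^2*(3 - 3*n) + c*(-4*n^2 + 6*n - 2) - n^3 + 3*n^2 - 2*n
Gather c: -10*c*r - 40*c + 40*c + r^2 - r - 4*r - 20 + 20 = -10*c*r + r^2 - 5*r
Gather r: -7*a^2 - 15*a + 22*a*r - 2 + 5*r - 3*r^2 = -7*a^2 - 15*a - 3*r^2 + r*(22*a + 5) - 2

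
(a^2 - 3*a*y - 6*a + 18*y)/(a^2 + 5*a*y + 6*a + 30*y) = (a^2 - 3*a*y - 6*a + 18*y)/(a^2 + 5*a*y + 6*a + 30*y)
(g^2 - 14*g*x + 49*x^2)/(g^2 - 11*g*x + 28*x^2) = (-g + 7*x)/(-g + 4*x)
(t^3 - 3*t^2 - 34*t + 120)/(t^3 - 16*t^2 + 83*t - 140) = (t + 6)/(t - 7)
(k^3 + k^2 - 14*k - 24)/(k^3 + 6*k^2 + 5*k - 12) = (k^2 - 2*k - 8)/(k^2 + 3*k - 4)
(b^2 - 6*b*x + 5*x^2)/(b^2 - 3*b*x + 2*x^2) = (-b + 5*x)/(-b + 2*x)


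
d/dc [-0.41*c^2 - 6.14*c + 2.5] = -0.82*c - 6.14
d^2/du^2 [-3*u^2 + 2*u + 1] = -6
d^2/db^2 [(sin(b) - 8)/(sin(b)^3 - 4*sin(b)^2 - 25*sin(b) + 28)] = 2*(-2*sin(b)^6 + 40*sin(b)^5 - 191*sin(b)^4 + 37*sin(b)^3 + 190*sin(b)^2 + 4180*sin(b) + 5196)/((sin(b) - 7)^3*(sin(b) - 1)^2*(sin(b) + 4)^3)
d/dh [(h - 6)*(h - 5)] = 2*h - 11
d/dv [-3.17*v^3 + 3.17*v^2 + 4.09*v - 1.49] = -9.51*v^2 + 6.34*v + 4.09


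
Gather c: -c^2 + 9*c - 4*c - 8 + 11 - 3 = -c^2 + 5*c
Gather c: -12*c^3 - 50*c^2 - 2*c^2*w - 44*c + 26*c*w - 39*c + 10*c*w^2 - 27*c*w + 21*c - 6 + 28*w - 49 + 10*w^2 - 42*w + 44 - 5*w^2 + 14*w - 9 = -12*c^3 + c^2*(-2*w - 50) + c*(10*w^2 - w - 62) + 5*w^2 - 20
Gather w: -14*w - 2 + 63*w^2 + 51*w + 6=63*w^2 + 37*w + 4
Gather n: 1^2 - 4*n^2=1 - 4*n^2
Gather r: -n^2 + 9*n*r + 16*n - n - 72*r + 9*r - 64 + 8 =-n^2 + 15*n + r*(9*n - 63) - 56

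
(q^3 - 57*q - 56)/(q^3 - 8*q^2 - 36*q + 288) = (q^2 + 8*q + 7)/(q^2 - 36)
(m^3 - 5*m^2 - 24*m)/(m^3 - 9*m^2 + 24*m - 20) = m*(m^2 - 5*m - 24)/(m^3 - 9*m^2 + 24*m - 20)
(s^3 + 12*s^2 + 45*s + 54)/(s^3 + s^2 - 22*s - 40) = (s^3 + 12*s^2 + 45*s + 54)/(s^3 + s^2 - 22*s - 40)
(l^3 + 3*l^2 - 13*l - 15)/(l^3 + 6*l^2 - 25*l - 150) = (l^2 - 2*l - 3)/(l^2 + l - 30)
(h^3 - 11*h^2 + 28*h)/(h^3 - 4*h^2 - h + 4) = h*(h - 7)/(h^2 - 1)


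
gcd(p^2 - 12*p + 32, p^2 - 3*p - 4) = p - 4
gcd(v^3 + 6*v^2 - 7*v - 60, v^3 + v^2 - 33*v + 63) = v - 3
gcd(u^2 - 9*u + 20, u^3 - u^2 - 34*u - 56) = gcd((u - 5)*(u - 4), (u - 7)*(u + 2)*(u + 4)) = 1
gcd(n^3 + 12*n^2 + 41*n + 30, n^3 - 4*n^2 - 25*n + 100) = n + 5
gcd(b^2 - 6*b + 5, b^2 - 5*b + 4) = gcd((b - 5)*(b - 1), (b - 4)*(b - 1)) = b - 1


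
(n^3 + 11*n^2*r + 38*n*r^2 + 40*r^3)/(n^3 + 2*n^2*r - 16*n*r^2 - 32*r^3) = (-n - 5*r)/(-n + 4*r)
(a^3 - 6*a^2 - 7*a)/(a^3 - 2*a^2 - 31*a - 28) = a/(a + 4)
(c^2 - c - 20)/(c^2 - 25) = (c + 4)/(c + 5)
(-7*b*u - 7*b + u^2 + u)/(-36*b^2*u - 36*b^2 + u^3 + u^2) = (-7*b + u)/(-36*b^2 + u^2)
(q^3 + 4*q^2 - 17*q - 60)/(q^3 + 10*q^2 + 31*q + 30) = (q - 4)/(q + 2)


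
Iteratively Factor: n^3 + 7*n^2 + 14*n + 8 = (n + 2)*(n^2 + 5*n + 4) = (n + 2)*(n + 4)*(n + 1)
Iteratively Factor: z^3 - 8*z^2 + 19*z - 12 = (z - 3)*(z^2 - 5*z + 4) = (z - 4)*(z - 3)*(z - 1)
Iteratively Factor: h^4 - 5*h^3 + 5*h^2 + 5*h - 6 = (h + 1)*(h^3 - 6*h^2 + 11*h - 6) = (h - 3)*(h + 1)*(h^2 - 3*h + 2) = (h - 3)*(h - 1)*(h + 1)*(h - 2)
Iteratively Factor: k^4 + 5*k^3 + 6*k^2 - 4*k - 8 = (k + 2)*(k^3 + 3*k^2 - 4) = (k + 2)^2*(k^2 + k - 2) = (k + 2)^3*(k - 1)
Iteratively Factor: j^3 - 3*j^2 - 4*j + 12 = (j - 2)*(j^2 - j - 6) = (j - 2)*(j + 2)*(j - 3)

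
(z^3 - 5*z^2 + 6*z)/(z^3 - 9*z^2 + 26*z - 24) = z/(z - 4)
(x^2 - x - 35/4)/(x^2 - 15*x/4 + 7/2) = (4*x^2 - 4*x - 35)/(4*x^2 - 15*x + 14)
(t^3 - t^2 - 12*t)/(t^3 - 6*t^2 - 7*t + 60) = t/(t - 5)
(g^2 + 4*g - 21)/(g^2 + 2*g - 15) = (g + 7)/(g + 5)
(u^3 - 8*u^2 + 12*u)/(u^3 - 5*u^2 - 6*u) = (u - 2)/(u + 1)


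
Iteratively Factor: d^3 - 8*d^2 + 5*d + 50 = (d + 2)*(d^2 - 10*d + 25) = (d - 5)*(d + 2)*(d - 5)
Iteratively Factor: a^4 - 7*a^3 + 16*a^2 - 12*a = (a - 2)*(a^3 - 5*a^2 + 6*a) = (a - 2)^2*(a^2 - 3*a) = (a - 3)*(a - 2)^2*(a)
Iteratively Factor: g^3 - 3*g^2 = (g)*(g^2 - 3*g) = g*(g - 3)*(g)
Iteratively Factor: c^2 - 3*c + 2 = (c - 2)*(c - 1)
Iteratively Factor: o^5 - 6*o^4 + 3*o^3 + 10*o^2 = (o - 5)*(o^4 - o^3 - 2*o^2) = (o - 5)*(o - 2)*(o^3 + o^2) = (o - 5)*(o - 2)*(o + 1)*(o^2) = o*(o - 5)*(o - 2)*(o + 1)*(o)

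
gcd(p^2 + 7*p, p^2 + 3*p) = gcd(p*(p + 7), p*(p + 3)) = p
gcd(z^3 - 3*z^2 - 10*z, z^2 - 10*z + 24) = 1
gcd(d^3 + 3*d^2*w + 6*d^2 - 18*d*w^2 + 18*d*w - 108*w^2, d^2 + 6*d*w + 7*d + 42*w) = d + 6*w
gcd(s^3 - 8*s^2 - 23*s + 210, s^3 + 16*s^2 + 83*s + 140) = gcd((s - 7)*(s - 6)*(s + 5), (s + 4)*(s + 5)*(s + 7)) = s + 5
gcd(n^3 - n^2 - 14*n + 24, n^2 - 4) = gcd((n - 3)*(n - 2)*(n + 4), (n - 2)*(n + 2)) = n - 2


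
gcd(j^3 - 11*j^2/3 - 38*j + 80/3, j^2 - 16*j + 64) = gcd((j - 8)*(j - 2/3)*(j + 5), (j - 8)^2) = j - 8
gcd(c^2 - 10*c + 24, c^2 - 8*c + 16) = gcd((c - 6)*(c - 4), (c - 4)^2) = c - 4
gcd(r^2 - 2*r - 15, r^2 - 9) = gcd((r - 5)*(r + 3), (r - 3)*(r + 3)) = r + 3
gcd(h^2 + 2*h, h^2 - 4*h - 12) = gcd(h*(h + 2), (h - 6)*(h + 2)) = h + 2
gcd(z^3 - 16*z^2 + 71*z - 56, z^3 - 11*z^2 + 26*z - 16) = z^2 - 9*z + 8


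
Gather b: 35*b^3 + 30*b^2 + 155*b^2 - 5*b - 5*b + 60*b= 35*b^3 + 185*b^2 + 50*b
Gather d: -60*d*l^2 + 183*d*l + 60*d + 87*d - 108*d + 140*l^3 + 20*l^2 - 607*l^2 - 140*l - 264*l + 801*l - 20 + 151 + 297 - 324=d*(-60*l^2 + 183*l + 39) + 140*l^3 - 587*l^2 + 397*l + 104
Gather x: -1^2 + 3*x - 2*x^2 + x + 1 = -2*x^2 + 4*x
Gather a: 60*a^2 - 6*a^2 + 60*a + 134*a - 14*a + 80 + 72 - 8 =54*a^2 + 180*a + 144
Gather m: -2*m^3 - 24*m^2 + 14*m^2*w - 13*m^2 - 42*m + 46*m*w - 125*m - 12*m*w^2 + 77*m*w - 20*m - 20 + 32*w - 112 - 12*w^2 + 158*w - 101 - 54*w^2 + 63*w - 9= -2*m^3 + m^2*(14*w - 37) + m*(-12*w^2 + 123*w - 187) - 66*w^2 + 253*w - 242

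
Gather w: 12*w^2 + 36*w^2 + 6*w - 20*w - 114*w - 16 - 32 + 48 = 48*w^2 - 128*w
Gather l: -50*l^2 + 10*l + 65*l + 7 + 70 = -50*l^2 + 75*l + 77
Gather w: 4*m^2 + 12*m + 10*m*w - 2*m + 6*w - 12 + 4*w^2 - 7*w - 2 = 4*m^2 + 10*m + 4*w^2 + w*(10*m - 1) - 14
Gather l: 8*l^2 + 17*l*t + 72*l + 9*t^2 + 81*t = 8*l^2 + l*(17*t + 72) + 9*t^2 + 81*t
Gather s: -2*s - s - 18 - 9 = -3*s - 27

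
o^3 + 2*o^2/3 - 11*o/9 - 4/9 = (o - 1)*(o + 1/3)*(o + 4/3)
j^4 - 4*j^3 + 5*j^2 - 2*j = j*(j - 2)*(j - 1)^2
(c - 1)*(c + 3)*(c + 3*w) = c^3 + 3*c^2*w + 2*c^2 + 6*c*w - 3*c - 9*w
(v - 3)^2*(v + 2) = v^3 - 4*v^2 - 3*v + 18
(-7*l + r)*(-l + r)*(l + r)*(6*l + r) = 42*l^4 + l^3*r - 43*l^2*r^2 - l*r^3 + r^4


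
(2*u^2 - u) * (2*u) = 4*u^3 - 2*u^2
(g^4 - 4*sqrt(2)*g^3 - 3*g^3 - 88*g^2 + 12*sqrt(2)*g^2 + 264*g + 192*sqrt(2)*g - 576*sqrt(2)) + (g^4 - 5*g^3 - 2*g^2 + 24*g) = 2*g^4 - 8*g^3 - 4*sqrt(2)*g^3 - 90*g^2 + 12*sqrt(2)*g^2 + 192*sqrt(2)*g + 288*g - 576*sqrt(2)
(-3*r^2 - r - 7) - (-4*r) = -3*r^2 + 3*r - 7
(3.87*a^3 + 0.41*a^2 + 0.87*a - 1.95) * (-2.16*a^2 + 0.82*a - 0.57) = -8.3592*a^5 + 2.2878*a^4 - 3.7489*a^3 + 4.6917*a^2 - 2.0949*a + 1.1115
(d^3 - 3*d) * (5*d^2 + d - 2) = 5*d^5 + d^4 - 17*d^3 - 3*d^2 + 6*d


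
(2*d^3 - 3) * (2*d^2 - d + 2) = 4*d^5 - 2*d^4 + 4*d^3 - 6*d^2 + 3*d - 6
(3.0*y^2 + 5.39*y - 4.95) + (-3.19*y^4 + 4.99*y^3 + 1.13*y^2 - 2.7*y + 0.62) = -3.19*y^4 + 4.99*y^3 + 4.13*y^2 + 2.69*y - 4.33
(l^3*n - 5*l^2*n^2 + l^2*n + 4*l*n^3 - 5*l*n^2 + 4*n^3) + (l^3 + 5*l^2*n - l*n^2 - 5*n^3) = l^3*n + l^3 - 5*l^2*n^2 + 6*l^2*n + 4*l*n^3 - 6*l*n^2 - n^3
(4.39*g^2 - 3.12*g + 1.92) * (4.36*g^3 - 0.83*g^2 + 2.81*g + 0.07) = 19.1404*g^5 - 17.2469*g^4 + 23.2967*g^3 - 10.0535*g^2 + 5.1768*g + 0.1344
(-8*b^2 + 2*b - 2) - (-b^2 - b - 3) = -7*b^2 + 3*b + 1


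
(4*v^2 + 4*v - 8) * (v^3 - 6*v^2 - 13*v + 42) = 4*v^5 - 20*v^4 - 84*v^3 + 164*v^2 + 272*v - 336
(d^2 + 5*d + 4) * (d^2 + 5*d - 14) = d^4 + 10*d^3 + 15*d^2 - 50*d - 56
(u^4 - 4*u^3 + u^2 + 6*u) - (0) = u^4 - 4*u^3 + u^2 + 6*u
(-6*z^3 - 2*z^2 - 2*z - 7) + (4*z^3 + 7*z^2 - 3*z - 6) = -2*z^3 + 5*z^2 - 5*z - 13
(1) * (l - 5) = l - 5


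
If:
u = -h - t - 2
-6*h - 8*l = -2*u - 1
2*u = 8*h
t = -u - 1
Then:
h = -1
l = -1/8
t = 3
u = -4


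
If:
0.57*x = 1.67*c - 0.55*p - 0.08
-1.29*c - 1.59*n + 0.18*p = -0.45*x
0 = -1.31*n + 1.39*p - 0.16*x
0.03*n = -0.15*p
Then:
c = 0.18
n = -0.04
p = 0.01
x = 0.37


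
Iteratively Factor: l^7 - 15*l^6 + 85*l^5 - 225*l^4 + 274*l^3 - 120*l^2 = (l - 5)*(l^6 - 10*l^5 + 35*l^4 - 50*l^3 + 24*l^2) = (l - 5)*(l - 1)*(l^5 - 9*l^4 + 26*l^3 - 24*l^2) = l*(l - 5)*(l - 1)*(l^4 - 9*l^3 + 26*l^2 - 24*l) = l*(l - 5)*(l - 4)*(l - 1)*(l^3 - 5*l^2 + 6*l) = l*(l - 5)*(l - 4)*(l - 3)*(l - 1)*(l^2 - 2*l) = l*(l - 5)*(l - 4)*(l - 3)*(l - 2)*(l - 1)*(l)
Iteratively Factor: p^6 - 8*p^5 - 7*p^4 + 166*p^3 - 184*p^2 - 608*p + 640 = (p - 4)*(p^5 - 4*p^4 - 23*p^3 + 74*p^2 + 112*p - 160) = (p - 4)*(p + 2)*(p^4 - 6*p^3 - 11*p^2 + 96*p - 80) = (p - 4)^2*(p + 2)*(p^3 - 2*p^2 - 19*p + 20) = (p - 5)*(p - 4)^2*(p + 2)*(p^2 + 3*p - 4) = (p - 5)*(p - 4)^2*(p + 2)*(p + 4)*(p - 1)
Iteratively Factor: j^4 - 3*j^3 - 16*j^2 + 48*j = (j - 4)*(j^3 + j^2 - 12*j) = j*(j - 4)*(j^2 + j - 12) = j*(j - 4)*(j - 3)*(j + 4)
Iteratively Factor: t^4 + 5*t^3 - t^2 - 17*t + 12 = (t - 1)*(t^3 + 6*t^2 + 5*t - 12) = (t - 1)*(t + 3)*(t^2 + 3*t - 4) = (t - 1)^2*(t + 3)*(t + 4)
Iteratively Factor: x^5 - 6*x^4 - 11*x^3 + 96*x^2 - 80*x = (x)*(x^4 - 6*x^3 - 11*x^2 + 96*x - 80) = x*(x + 4)*(x^3 - 10*x^2 + 29*x - 20) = x*(x - 4)*(x + 4)*(x^2 - 6*x + 5) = x*(x - 4)*(x - 1)*(x + 4)*(x - 5)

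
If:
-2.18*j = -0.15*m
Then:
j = 0.0688073394495413*m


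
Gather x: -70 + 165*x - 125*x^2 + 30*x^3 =30*x^3 - 125*x^2 + 165*x - 70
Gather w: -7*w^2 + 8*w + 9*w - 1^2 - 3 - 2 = -7*w^2 + 17*w - 6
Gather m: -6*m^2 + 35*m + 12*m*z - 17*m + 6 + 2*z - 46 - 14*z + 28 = -6*m^2 + m*(12*z + 18) - 12*z - 12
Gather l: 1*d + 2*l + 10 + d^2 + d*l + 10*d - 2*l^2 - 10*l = d^2 + 11*d - 2*l^2 + l*(d - 8) + 10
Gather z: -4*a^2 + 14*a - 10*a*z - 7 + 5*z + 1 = -4*a^2 + 14*a + z*(5 - 10*a) - 6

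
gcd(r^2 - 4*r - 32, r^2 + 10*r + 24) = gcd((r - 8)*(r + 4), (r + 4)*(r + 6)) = r + 4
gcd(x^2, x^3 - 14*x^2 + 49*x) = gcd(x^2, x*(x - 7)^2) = x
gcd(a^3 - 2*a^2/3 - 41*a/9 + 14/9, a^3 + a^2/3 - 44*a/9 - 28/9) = a^2 - a/3 - 14/3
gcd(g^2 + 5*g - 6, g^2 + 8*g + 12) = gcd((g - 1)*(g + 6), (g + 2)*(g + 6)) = g + 6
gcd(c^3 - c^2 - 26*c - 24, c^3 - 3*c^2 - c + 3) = c + 1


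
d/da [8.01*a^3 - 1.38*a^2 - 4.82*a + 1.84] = 24.03*a^2 - 2.76*a - 4.82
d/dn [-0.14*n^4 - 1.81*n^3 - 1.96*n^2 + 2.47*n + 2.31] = -0.56*n^3 - 5.43*n^2 - 3.92*n + 2.47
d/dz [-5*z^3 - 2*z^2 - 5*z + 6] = -15*z^2 - 4*z - 5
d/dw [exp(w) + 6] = exp(w)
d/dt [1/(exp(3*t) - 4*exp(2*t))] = (8 - 3*exp(t))*exp(-2*t)/(exp(t) - 4)^2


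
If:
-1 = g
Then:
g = -1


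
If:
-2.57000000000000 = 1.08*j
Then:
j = -2.38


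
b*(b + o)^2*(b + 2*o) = b^4 + 4*b^3*o + 5*b^2*o^2 + 2*b*o^3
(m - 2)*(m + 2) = m^2 - 4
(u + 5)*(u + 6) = u^2 + 11*u + 30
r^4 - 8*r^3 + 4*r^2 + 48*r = r*(r - 6)*(r - 4)*(r + 2)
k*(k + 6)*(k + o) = k^3 + k^2*o + 6*k^2 + 6*k*o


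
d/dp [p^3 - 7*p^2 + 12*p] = 3*p^2 - 14*p + 12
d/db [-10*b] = -10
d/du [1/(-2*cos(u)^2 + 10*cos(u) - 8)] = (5 - 2*cos(u))*sin(u)/(2*(cos(u)^2 - 5*cos(u) + 4)^2)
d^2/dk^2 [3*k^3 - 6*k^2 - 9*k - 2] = 18*k - 12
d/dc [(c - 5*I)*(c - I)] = 2*c - 6*I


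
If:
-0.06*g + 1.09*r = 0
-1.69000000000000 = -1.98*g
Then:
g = 0.85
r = 0.05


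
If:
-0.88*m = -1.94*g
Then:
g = 0.45360824742268*m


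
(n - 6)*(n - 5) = n^2 - 11*n + 30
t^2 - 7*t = t*(t - 7)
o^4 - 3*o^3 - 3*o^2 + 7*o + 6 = (o - 3)*(o - 2)*(o + 1)^2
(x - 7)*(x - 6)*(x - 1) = x^3 - 14*x^2 + 55*x - 42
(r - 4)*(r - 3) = r^2 - 7*r + 12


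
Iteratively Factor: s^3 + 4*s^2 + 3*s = (s)*(s^2 + 4*s + 3) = s*(s + 1)*(s + 3)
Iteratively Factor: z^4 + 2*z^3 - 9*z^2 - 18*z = (z + 2)*(z^3 - 9*z) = (z + 2)*(z + 3)*(z^2 - 3*z) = z*(z + 2)*(z + 3)*(z - 3)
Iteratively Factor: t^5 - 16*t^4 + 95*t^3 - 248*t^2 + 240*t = (t - 4)*(t^4 - 12*t^3 + 47*t^2 - 60*t) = (t - 4)*(t - 3)*(t^3 - 9*t^2 + 20*t) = t*(t - 4)*(t - 3)*(t^2 - 9*t + 20) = t*(t - 5)*(t - 4)*(t - 3)*(t - 4)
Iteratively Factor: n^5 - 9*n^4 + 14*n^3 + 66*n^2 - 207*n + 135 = (n - 3)*(n^4 - 6*n^3 - 4*n^2 + 54*n - 45) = (n - 3)*(n + 3)*(n^3 - 9*n^2 + 23*n - 15) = (n - 3)*(n - 1)*(n + 3)*(n^2 - 8*n + 15) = (n - 3)^2*(n - 1)*(n + 3)*(n - 5)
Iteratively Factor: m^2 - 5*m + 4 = (m - 4)*(m - 1)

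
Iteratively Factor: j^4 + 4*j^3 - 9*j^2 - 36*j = (j + 4)*(j^3 - 9*j) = j*(j + 4)*(j^2 - 9) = j*(j + 3)*(j + 4)*(j - 3)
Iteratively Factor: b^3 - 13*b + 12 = (b - 3)*(b^2 + 3*b - 4) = (b - 3)*(b - 1)*(b + 4)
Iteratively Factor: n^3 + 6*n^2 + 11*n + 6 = (n + 2)*(n^2 + 4*n + 3) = (n + 1)*(n + 2)*(n + 3)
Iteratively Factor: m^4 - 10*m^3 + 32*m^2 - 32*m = (m)*(m^3 - 10*m^2 + 32*m - 32) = m*(m - 4)*(m^2 - 6*m + 8) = m*(m - 4)*(m - 2)*(m - 4)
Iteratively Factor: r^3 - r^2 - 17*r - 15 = (r + 3)*(r^2 - 4*r - 5) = (r + 1)*(r + 3)*(r - 5)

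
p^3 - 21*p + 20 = (p - 4)*(p - 1)*(p + 5)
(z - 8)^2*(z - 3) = z^3 - 19*z^2 + 112*z - 192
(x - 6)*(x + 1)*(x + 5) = x^3 - 31*x - 30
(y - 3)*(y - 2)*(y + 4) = y^3 - y^2 - 14*y + 24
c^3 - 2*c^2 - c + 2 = (c - 2)*(c - 1)*(c + 1)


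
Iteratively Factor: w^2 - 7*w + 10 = (w - 5)*(w - 2)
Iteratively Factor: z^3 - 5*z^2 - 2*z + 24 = (z - 4)*(z^2 - z - 6) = (z - 4)*(z + 2)*(z - 3)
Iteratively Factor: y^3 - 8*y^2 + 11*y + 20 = (y + 1)*(y^2 - 9*y + 20) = (y - 4)*(y + 1)*(y - 5)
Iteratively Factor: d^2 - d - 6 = (d - 3)*(d + 2)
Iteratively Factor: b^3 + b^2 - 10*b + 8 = (b - 1)*(b^2 + 2*b - 8) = (b - 2)*(b - 1)*(b + 4)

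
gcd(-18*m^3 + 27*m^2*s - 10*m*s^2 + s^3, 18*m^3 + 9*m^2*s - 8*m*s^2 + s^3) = 18*m^2 - 9*m*s + s^2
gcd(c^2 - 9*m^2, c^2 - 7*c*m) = 1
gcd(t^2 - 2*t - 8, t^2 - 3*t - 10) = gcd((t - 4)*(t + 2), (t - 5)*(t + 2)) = t + 2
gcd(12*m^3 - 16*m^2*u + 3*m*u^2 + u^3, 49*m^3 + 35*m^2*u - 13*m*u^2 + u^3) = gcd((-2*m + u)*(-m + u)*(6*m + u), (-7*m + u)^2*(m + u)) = 1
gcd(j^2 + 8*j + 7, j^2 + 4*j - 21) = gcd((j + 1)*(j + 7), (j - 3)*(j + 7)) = j + 7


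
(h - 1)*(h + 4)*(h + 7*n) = h^3 + 7*h^2*n + 3*h^2 + 21*h*n - 4*h - 28*n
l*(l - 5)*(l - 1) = l^3 - 6*l^2 + 5*l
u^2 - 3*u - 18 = (u - 6)*(u + 3)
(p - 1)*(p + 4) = p^2 + 3*p - 4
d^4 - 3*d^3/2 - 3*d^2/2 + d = d*(d - 2)*(d - 1/2)*(d + 1)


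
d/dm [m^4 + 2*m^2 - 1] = 4*m*(m^2 + 1)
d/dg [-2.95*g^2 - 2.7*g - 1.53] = -5.9*g - 2.7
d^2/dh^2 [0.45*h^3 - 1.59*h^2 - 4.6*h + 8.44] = 2.7*h - 3.18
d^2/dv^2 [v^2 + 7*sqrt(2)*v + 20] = 2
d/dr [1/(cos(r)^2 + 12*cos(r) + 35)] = 2*(cos(r) + 6)*sin(r)/(cos(r)^2 + 12*cos(r) + 35)^2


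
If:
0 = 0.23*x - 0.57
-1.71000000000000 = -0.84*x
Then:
No Solution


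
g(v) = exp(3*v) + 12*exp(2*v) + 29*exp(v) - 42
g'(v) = 3*exp(3*v) + 24*exp(2*v) + 29*exp(v)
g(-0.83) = -26.99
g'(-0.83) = 17.46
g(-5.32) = -41.86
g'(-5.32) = 0.14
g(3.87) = 139124.25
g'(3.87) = 387136.42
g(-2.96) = -40.46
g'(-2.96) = 1.57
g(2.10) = 1539.63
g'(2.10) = 3471.01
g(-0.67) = -23.88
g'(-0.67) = 21.53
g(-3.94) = -41.43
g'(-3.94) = 0.57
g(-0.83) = -26.99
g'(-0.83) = 17.46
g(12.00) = 4311549421300600.30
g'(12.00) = 12934330384996590.88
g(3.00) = 13484.71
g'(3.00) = 34574.02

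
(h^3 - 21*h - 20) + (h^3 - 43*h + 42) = 2*h^3 - 64*h + 22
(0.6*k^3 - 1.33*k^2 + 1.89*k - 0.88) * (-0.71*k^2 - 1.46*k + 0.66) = -0.426*k^5 + 0.0683*k^4 + 0.9959*k^3 - 3.0124*k^2 + 2.5322*k - 0.5808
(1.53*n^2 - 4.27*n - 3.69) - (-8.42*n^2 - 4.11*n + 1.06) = 9.95*n^2 - 0.159999999999999*n - 4.75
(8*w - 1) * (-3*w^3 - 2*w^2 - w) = -24*w^4 - 13*w^3 - 6*w^2 + w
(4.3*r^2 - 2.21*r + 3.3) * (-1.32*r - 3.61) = -5.676*r^3 - 12.6058*r^2 + 3.6221*r - 11.913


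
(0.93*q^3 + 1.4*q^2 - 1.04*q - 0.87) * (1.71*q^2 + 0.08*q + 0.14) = 1.5903*q^5 + 2.4684*q^4 - 1.5362*q^3 - 1.3749*q^2 - 0.2152*q - 0.1218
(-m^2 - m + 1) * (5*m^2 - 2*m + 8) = -5*m^4 - 3*m^3 - m^2 - 10*m + 8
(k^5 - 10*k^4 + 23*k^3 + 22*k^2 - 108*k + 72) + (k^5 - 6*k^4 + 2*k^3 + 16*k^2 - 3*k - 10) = 2*k^5 - 16*k^4 + 25*k^3 + 38*k^2 - 111*k + 62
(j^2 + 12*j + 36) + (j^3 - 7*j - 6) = j^3 + j^2 + 5*j + 30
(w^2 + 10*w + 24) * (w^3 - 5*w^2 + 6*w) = w^5 + 5*w^4 - 20*w^3 - 60*w^2 + 144*w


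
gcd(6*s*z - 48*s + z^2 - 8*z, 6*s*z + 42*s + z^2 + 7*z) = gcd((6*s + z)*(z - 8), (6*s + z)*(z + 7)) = 6*s + z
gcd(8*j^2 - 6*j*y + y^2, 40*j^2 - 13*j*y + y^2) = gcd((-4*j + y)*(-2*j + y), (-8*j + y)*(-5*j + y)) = 1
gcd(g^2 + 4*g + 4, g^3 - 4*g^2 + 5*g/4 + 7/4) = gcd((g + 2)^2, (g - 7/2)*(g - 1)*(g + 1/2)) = 1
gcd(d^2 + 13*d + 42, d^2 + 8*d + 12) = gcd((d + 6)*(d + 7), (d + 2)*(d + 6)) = d + 6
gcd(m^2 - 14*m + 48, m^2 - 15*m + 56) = m - 8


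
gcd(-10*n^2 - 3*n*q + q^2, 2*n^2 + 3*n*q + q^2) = 2*n + q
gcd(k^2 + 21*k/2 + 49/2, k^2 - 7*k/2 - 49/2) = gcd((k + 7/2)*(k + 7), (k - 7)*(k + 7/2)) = k + 7/2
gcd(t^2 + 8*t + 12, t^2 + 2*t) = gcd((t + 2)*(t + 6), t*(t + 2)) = t + 2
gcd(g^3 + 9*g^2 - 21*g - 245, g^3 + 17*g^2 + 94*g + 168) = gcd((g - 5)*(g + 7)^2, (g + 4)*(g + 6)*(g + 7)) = g + 7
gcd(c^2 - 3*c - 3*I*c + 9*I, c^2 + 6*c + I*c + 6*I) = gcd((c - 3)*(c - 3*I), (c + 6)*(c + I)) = 1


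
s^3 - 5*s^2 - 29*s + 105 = (s - 7)*(s - 3)*(s + 5)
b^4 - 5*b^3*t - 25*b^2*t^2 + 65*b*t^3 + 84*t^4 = (b - 7*t)*(b - 3*t)*(b + t)*(b + 4*t)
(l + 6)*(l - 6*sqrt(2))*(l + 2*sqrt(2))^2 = l^4 - 2*sqrt(2)*l^3 + 6*l^3 - 40*l^2 - 12*sqrt(2)*l^2 - 240*l - 48*sqrt(2)*l - 288*sqrt(2)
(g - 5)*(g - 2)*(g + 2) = g^3 - 5*g^2 - 4*g + 20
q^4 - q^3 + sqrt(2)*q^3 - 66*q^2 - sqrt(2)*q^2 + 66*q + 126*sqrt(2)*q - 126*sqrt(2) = (q - 1)*(q - 3*sqrt(2))^2*(q + 7*sqrt(2))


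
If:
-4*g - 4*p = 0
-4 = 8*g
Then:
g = -1/2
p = 1/2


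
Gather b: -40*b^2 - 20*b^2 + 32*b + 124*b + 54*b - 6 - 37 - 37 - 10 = -60*b^2 + 210*b - 90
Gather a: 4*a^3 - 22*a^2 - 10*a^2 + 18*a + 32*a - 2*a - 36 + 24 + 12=4*a^3 - 32*a^2 + 48*a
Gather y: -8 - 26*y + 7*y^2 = 7*y^2 - 26*y - 8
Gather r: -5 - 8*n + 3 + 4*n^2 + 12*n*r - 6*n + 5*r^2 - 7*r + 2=4*n^2 - 14*n + 5*r^2 + r*(12*n - 7)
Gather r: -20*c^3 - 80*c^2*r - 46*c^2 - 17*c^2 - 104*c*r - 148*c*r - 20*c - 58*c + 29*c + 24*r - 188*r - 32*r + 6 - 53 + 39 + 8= -20*c^3 - 63*c^2 - 49*c + r*(-80*c^2 - 252*c - 196)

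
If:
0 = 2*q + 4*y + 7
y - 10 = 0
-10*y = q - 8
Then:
No Solution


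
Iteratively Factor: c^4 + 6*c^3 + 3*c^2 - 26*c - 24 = (c + 1)*(c^3 + 5*c^2 - 2*c - 24) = (c + 1)*(c + 4)*(c^2 + c - 6) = (c + 1)*(c + 3)*(c + 4)*(c - 2)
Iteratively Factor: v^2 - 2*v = (v)*(v - 2)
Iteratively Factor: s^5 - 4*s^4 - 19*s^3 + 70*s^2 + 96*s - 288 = (s - 2)*(s^4 - 2*s^3 - 23*s^2 + 24*s + 144) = (s - 4)*(s - 2)*(s^3 + 2*s^2 - 15*s - 36) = (s - 4)*(s - 2)*(s + 3)*(s^2 - s - 12) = (s - 4)^2*(s - 2)*(s + 3)*(s + 3)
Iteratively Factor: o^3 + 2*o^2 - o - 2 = (o + 2)*(o^2 - 1) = (o + 1)*(o + 2)*(o - 1)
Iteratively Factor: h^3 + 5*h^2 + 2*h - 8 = (h + 2)*(h^2 + 3*h - 4) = (h - 1)*(h + 2)*(h + 4)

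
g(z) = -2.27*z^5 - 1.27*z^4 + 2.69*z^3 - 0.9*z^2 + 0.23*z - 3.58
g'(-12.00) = -225391.45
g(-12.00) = 533729.66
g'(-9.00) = -70093.93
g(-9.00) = 123669.20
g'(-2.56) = -344.52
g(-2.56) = 139.85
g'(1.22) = -24.32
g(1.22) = -8.70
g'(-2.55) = -338.38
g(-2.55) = 136.43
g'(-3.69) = -1732.28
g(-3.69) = 1165.66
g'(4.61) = -5460.51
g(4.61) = -5058.10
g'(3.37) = -1572.53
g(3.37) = -1060.55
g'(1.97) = -181.78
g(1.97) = -72.53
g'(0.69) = -1.41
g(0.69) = -3.61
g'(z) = -11.35*z^4 - 5.08*z^3 + 8.07*z^2 - 1.8*z + 0.23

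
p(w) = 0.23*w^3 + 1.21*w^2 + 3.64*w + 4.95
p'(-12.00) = 73.96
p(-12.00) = -261.93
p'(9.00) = 81.31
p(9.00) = 303.39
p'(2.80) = 15.83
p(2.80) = 29.68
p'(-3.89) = 4.67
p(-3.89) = -4.44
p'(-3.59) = 3.84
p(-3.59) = -3.16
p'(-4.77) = 7.80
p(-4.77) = -9.84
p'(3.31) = 19.21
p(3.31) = 38.60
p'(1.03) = 6.86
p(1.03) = 10.23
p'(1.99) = 11.19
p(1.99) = 18.80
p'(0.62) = 5.41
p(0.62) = 7.73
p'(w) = 0.69*w^2 + 2.42*w + 3.64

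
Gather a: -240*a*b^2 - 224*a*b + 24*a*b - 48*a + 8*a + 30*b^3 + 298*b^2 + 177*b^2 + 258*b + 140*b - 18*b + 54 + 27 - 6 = a*(-240*b^2 - 200*b - 40) + 30*b^3 + 475*b^2 + 380*b + 75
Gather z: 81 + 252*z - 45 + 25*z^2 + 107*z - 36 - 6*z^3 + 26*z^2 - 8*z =-6*z^3 + 51*z^2 + 351*z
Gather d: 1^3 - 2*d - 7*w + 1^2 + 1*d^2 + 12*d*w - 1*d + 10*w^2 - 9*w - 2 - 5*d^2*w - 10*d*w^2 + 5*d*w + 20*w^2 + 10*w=d^2*(1 - 5*w) + d*(-10*w^2 + 17*w - 3) + 30*w^2 - 6*w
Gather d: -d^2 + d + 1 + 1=-d^2 + d + 2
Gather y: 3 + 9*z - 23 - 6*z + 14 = 3*z - 6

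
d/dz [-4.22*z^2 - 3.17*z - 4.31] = -8.44*z - 3.17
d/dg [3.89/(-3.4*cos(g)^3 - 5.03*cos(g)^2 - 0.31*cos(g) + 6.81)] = (39.678*sin(g)^2 - 39.1334*cos(g) - 40.8839)*sin(g)/(3.4*cos(g)^3 + 5.03*cos(g)^2 + 0.31*cos(g) - 6.81)^2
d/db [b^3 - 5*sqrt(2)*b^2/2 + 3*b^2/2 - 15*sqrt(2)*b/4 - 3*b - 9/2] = 3*b^2 - 5*sqrt(2)*b + 3*b - 15*sqrt(2)/4 - 3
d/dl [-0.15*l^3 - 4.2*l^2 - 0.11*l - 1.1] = -0.45*l^2 - 8.4*l - 0.11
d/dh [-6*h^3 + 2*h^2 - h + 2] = -18*h^2 + 4*h - 1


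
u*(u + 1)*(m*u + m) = m*u^3 + 2*m*u^2 + m*u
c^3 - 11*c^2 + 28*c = c*(c - 7)*(c - 4)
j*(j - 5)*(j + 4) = j^3 - j^2 - 20*j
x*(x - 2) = x^2 - 2*x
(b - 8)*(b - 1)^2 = b^3 - 10*b^2 + 17*b - 8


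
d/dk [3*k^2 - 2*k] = 6*k - 2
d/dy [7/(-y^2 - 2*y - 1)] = 14*(y + 1)/(y^2 + 2*y + 1)^2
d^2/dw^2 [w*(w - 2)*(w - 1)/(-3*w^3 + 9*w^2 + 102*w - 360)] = 8*(-9*w^5 + 87*w^4 - 369*w^3 + 1410*w^2 - 3780*w + 2920)/(w^9 - 9*w^8 - 75*w^7 + 945*w^6 + 390*w^5 - 31644*w^4 + 77336*w^3 + 286560*w^2 - 1468800*w + 1728000)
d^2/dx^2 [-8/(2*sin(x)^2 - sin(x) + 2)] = 8*(16*sin(x)^4 - 6*sin(x)^3 - 39*sin(x)^2 + 14*sin(x) + 6)/(-sin(x) - cos(2*x) + 3)^3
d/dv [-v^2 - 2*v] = -2*v - 2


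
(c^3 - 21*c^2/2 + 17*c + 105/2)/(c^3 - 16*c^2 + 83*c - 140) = (c + 3/2)/(c - 4)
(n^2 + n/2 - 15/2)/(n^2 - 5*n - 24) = (n - 5/2)/(n - 8)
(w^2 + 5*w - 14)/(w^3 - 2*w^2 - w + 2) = (w + 7)/(w^2 - 1)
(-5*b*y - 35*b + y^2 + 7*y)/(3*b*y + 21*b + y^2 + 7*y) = (-5*b + y)/(3*b + y)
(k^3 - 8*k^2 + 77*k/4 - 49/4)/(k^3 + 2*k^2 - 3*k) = (k^2 - 7*k + 49/4)/(k*(k + 3))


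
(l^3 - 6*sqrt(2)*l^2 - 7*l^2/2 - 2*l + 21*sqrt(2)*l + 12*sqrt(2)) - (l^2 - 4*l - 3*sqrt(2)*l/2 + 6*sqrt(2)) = l^3 - 6*sqrt(2)*l^2 - 9*l^2/2 + 2*l + 45*sqrt(2)*l/2 + 6*sqrt(2)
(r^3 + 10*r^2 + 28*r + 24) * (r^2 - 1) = r^5 + 10*r^4 + 27*r^3 + 14*r^2 - 28*r - 24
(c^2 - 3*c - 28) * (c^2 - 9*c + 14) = c^4 - 12*c^3 + 13*c^2 + 210*c - 392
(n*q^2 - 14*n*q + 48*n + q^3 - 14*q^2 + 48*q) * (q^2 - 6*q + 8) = n*q^4 - 20*n*q^3 + 140*n*q^2 - 400*n*q + 384*n + q^5 - 20*q^4 + 140*q^3 - 400*q^2 + 384*q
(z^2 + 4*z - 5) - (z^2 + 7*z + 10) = -3*z - 15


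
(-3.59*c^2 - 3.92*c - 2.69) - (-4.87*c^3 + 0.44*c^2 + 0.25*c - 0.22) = 4.87*c^3 - 4.03*c^2 - 4.17*c - 2.47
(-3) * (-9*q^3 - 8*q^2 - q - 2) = 27*q^3 + 24*q^2 + 3*q + 6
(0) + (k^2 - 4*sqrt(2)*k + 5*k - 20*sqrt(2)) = k^2 - 4*sqrt(2)*k + 5*k - 20*sqrt(2)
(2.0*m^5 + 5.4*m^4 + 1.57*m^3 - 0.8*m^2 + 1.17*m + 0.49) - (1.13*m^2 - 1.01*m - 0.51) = 2.0*m^5 + 5.4*m^4 + 1.57*m^3 - 1.93*m^2 + 2.18*m + 1.0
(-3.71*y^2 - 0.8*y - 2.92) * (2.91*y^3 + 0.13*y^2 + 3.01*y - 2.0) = -10.7961*y^5 - 2.8103*y^4 - 19.7683*y^3 + 4.6324*y^2 - 7.1892*y + 5.84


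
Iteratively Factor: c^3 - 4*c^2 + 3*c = (c)*(c^2 - 4*c + 3) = c*(c - 1)*(c - 3)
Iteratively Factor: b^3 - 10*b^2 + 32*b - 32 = (b - 4)*(b^2 - 6*b + 8) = (b - 4)^2*(b - 2)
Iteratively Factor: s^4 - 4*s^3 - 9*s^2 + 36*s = (s)*(s^3 - 4*s^2 - 9*s + 36) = s*(s - 4)*(s^2 - 9) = s*(s - 4)*(s + 3)*(s - 3)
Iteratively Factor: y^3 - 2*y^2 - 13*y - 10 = (y - 5)*(y^2 + 3*y + 2) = (y - 5)*(y + 2)*(y + 1)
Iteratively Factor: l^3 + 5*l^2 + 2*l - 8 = (l + 4)*(l^2 + l - 2) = (l + 2)*(l + 4)*(l - 1)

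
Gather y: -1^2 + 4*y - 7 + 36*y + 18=40*y + 10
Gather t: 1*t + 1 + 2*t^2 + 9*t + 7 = 2*t^2 + 10*t + 8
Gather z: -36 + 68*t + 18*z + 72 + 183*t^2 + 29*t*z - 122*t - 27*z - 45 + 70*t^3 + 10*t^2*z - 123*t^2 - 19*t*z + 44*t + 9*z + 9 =70*t^3 + 60*t^2 - 10*t + z*(10*t^2 + 10*t)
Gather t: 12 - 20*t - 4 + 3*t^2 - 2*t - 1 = 3*t^2 - 22*t + 7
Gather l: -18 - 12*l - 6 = -12*l - 24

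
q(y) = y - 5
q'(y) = 1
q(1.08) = -3.92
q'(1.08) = 1.00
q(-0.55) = -5.55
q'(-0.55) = 1.00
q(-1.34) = -6.34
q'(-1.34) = 1.00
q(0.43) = -4.57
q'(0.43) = 1.00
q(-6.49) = -11.49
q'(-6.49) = 1.00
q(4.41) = -0.59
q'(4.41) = 1.00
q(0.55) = -4.45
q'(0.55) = 1.00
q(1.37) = -3.63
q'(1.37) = 1.00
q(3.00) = -2.00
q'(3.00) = 1.00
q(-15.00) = -20.00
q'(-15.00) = 1.00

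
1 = 1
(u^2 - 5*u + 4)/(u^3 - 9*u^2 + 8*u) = (u - 4)/(u*(u - 8))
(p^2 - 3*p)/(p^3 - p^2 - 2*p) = (3 - p)/(-p^2 + p + 2)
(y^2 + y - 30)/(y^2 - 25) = (y + 6)/(y + 5)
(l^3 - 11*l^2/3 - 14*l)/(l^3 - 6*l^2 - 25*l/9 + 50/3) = 3*l*(3*l + 7)/(9*l^2 - 25)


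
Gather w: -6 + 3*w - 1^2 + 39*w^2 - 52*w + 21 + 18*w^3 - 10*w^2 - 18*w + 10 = 18*w^3 + 29*w^2 - 67*w + 24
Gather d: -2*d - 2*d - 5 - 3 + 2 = -4*d - 6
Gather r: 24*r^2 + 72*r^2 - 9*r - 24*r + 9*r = 96*r^2 - 24*r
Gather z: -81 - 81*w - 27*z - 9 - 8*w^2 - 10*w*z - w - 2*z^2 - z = -8*w^2 - 82*w - 2*z^2 + z*(-10*w - 28) - 90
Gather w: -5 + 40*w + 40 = 40*w + 35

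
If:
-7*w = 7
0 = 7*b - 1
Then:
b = 1/7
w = -1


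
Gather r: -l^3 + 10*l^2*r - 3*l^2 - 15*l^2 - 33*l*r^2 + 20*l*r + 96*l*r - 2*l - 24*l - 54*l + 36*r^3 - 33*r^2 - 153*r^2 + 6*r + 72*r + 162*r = -l^3 - 18*l^2 - 80*l + 36*r^3 + r^2*(-33*l - 186) + r*(10*l^2 + 116*l + 240)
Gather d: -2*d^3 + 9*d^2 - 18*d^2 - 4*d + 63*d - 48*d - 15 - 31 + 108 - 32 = -2*d^3 - 9*d^2 + 11*d + 30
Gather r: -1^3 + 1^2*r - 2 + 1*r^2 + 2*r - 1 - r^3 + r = -r^3 + r^2 + 4*r - 4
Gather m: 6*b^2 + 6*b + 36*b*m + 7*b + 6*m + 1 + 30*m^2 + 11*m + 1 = 6*b^2 + 13*b + 30*m^2 + m*(36*b + 17) + 2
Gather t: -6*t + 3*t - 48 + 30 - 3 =-3*t - 21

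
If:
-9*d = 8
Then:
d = -8/9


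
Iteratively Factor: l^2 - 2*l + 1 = (l - 1)*(l - 1)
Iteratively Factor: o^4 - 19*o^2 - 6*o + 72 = (o + 3)*(o^3 - 3*o^2 - 10*o + 24) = (o - 4)*(o + 3)*(o^2 + o - 6) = (o - 4)*(o + 3)^2*(o - 2)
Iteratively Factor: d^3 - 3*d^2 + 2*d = (d - 2)*(d^2 - d) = d*(d - 2)*(d - 1)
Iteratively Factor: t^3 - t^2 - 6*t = (t)*(t^2 - t - 6) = t*(t + 2)*(t - 3)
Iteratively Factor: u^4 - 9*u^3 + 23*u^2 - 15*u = (u - 1)*(u^3 - 8*u^2 + 15*u) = u*(u - 1)*(u^2 - 8*u + 15) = u*(u - 5)*(u - 1)*(u - 3)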